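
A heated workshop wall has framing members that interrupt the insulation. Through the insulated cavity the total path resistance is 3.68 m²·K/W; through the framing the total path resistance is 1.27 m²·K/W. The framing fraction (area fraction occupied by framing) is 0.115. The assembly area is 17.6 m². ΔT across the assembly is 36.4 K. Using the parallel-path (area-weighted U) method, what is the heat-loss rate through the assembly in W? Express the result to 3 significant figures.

U_eff = 0.885/3.68 + 0.115/1.27 = 0.2405 + 0.09055 = 0.331
R_eff = 1/U_eff = 3.021 m²·K/W
Q = 17.6 × 36.4 / 3.021 = 212.1 W

212 W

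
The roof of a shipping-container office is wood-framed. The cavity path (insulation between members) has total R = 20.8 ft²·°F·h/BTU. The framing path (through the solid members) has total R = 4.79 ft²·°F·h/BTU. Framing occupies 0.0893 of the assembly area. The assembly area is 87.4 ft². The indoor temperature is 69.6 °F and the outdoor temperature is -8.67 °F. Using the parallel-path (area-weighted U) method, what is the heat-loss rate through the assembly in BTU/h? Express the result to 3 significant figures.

427 BTU/h

U_eff = 0.9107/20.8 + 0.0893/4.79 = 0.04378 + 0.01864 = 0.06243
R_eff = 1/U_eff = 16.02 ft²·°F·h/BTU
Q = 87.4 × (69.6 − (-8.67)) / 16.02 = 427 BTU/h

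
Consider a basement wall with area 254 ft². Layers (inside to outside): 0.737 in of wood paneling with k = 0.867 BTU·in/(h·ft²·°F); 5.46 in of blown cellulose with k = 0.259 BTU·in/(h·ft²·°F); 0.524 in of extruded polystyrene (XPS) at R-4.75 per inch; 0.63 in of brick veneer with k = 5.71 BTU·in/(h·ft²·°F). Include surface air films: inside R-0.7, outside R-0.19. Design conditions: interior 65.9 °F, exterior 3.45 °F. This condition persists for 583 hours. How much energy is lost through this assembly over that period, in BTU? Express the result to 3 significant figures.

0.737/0.867 = 0.8501
5.46/0.259 = 21.08
0.524 × 4.75 = 2.489
0.63/5.71 = 0.1103
R_total = 0.7 + 0.8501 + 21.08 + 2.489 + 0.1103 + 0.19 = 25.42 ft²·°F·h/BTU
Q = 254 × (65.9 − 3.45) / 25.42 = 624 BTU/h
E = 624 × 583 = 363800 BTU

364000 BTU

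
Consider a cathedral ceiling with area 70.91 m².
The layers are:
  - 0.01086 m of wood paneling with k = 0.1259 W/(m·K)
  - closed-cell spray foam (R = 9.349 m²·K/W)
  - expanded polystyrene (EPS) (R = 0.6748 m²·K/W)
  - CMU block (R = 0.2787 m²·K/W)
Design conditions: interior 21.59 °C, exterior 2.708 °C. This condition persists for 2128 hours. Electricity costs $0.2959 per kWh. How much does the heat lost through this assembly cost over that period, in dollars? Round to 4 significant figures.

0.01086/0.1259 = 0.086259
R_total = 0.086259 + 9.349 + 0.6748 + 0.2787 = 10.389 m²·K/W
Q = 70.91 × (21.59 − 2.708) / 10.389 = 128.88 W
E = 128.88 W × 2128 h / 1000 = 274.26 kWh
Cost = 274.26 × 0.2959 = $81.154

81.15 dollars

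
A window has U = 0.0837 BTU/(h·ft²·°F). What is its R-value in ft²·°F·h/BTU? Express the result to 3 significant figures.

11.9 ft²·°F·h/BTU

R = 1/U = 1/0.0837 = 11.95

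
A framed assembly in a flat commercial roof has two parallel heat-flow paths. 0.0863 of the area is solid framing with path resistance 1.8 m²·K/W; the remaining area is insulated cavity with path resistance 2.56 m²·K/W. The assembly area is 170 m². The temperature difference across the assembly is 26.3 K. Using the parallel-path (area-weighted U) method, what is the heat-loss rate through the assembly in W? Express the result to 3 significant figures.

U_eff = 0.9137/2.56 + 0.0863/1.8 = 0.3569 + 0.04794 = 0.4049
R_eff = 1/U_eff = 2.47 m²·K/W
Q = 170 × 26.3 / 2.47 = 1810 W

1810 W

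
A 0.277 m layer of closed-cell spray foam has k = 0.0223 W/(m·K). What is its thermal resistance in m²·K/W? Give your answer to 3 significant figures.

R = L/k = 0.277/0.0223 = 12.42 m²·K/W

12.4 m²·K/W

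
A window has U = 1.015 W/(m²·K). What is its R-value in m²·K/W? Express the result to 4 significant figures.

R = 1/U = 1/1.015 = 0.98522

0.9852 m²·K/W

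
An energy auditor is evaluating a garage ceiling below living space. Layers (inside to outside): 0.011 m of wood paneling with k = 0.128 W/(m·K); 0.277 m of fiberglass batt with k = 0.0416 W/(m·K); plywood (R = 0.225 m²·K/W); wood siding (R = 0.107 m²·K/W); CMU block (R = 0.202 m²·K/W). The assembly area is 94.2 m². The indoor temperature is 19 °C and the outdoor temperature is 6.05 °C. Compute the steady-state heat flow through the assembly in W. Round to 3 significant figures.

168 W

0.011/0.128 = 0.08594
0.277/0.0416 = 6.659
R_total = 0.08594 + 6.659 + 0.225 + 0.107 + 0.202 = 7.279 m²·K/W
Q = A·ΔT/R = 94.2 × (19 − 6.05) / 7.279 = 167.6 W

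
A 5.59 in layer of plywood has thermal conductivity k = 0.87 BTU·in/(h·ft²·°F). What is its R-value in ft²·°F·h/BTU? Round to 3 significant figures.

R = L/k = 5.59/0.87 = 6.425 ft²·°F·h/BTU

6.43 ft²·°F·h/BTU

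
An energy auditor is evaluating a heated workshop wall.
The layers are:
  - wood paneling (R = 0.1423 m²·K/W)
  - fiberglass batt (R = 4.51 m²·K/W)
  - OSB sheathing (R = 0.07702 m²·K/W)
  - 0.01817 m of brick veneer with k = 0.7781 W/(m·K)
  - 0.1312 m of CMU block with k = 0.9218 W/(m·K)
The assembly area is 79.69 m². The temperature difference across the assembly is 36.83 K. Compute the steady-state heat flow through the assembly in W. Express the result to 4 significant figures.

0.01817/0.7781 = 0.023352
0.1312/0.9218 = 0.14233
R_total = 0.1423 + 4.51 + 0.07702 + 0.023352 + 0.14233 = 4.895 m²·K/W
Q = A·ΔT/R = 79.69 × 36.83 / 4.895 = 599.59 W

599.6 W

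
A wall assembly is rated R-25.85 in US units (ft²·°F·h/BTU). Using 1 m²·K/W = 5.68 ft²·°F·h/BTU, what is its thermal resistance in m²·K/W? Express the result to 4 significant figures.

4.551 m²·K/W

R_SI = 25.85/5.68 = 4.5511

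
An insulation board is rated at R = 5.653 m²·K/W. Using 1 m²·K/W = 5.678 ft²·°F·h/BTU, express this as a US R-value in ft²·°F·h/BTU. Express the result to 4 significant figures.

32.10 ft²·°F·h/BTU

R_US = 5.653 × 5.678 = 32.098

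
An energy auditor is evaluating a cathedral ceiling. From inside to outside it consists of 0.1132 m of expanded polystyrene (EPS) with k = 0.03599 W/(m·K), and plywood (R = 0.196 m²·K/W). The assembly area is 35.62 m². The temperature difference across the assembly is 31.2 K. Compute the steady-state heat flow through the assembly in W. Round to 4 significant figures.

332.6 W

0.1132/0.03599 = 3.1453
R_total = 3.1453 + 0.196 = 3.3413 m²·K/W
Q = A·ΔT/R = 35.62 × 31.2 / 3.3413 = 332.61 W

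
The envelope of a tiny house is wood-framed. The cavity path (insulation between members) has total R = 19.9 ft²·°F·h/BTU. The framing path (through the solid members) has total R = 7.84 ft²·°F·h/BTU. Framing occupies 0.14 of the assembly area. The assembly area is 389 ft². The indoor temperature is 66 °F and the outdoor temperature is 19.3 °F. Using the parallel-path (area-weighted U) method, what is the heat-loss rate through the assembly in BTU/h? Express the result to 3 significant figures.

1110 BTU/h

U_eff = 0.86/19.9 + 0.14/7.84 = 0.04322 + 0.01786 = 0.06107
R_eff = 1/U_eff = 16.37 ft²·°F·h/BTU
Q = 389 × (66 − 19.3) / 16.37 = 1109 BTU/h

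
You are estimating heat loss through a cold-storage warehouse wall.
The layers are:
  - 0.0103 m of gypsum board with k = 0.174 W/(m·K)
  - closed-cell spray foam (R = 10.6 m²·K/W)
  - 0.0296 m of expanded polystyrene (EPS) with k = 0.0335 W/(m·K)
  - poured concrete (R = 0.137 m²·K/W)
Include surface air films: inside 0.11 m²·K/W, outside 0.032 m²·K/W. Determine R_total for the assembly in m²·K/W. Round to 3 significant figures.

0.0103/0.174 = 0.0592
0.0296/0.0335 = 0.8836
R_total = 0.11 + 0.0592 + 10.6 + 0.8836 + 0.137 + 0.032 = 11.82 m²·K/W

11.8 m²·K/W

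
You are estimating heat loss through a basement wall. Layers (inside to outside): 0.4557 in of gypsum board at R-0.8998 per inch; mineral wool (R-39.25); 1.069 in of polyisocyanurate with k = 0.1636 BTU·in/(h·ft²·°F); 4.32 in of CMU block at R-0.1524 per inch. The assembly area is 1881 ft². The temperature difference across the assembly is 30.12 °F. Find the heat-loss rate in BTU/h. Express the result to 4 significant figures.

0.4557 × 0.8998 = 0.41004
1.069/0.1636 = 6.5342
4.32 × 0.1524 = 0.65837
R_total = 0.41004 + 39.25 + 6.5342 + 0.65837 = 46.853 ft²·°F·h/BTU
Q = A·ΔT/R = 1881 × 30.12 / 46.853 = 1209.2 BTU/h

1209 BTU/h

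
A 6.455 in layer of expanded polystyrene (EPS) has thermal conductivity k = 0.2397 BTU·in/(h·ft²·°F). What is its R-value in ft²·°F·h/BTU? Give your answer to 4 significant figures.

26.93 ft²·°F·h/BTU

R = L/k = 6.455/0.2397 = 26.929 ft²·°F·h/BTU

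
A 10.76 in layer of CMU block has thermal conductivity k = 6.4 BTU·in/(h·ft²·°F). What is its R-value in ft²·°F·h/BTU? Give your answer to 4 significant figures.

1.681 ft²·°F·h/BTU

R = L/k = 10.76/6.4 = 1.6812 ft²·°F·h/BTU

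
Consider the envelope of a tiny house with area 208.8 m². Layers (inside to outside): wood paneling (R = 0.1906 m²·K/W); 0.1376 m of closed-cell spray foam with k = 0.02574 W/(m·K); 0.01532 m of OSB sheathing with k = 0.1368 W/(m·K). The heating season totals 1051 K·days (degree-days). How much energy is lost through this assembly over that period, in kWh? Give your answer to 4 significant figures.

0.1376/0.02574 = 5.3458
0.01532/0.1368 = 0.11199
R_total = 0.1906 + 5.3458 + 0.11199 = 5.6484 m²·K/W
E = A × HDD × 24 / R / 1000 = 208.8 × 1051 × 24 / 5.6484 / 1000 = 932.44 kWh

932.4 kWh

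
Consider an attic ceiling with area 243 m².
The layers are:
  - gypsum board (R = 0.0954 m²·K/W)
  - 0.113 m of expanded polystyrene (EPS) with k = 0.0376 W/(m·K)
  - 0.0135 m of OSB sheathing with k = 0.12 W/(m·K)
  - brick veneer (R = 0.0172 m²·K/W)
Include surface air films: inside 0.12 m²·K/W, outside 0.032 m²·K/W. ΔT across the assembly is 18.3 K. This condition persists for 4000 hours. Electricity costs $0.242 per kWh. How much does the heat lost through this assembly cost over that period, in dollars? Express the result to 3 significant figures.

0.113/0.0376 = 3.005
0.0135/0.12 = 0.1125
R_total = 0.12 + 0.0954 + 3.005 + 0.1125 + 0.0172 + 0.032 = 3.382 m²·K/W
Q = 243 × 18.3 / 3.382 = 1315 W
E = 1315 W × 4000 h / 1000 = 5259 kWh
Cost = 5259 × 0.242 = $1273

1270 dollars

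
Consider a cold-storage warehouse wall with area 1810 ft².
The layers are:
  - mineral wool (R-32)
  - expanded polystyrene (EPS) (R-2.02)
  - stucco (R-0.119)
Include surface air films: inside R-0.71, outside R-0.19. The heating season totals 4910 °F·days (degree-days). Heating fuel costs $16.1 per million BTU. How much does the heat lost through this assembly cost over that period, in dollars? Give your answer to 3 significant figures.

98.0 dollars

R_total = 0.71 + 32 + 2.02 + 0.119 + 0.19 = 35.04 ft²·°F·h/BTU
E = A × HDD × 24 / R = 1810 × 4910 × 24 / 35.04 = 6087000 BTU
Cost = 6087000/10⁶ × 16.1 = $98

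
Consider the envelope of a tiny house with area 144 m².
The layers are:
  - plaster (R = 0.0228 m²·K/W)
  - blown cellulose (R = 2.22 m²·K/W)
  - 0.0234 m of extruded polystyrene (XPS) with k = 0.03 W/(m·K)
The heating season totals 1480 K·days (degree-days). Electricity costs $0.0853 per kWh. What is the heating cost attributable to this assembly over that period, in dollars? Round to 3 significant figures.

0.0234/0.03 = 0.78
R_total = 0.0228 + 2.22 + 0.78 = 3.023 m²·K/W
E = A × HDD × 24 / R / 1000 = 144 × 1480 × 24 / 3.023 / 1000 = 1692 kWh
Cost = 1692 × 0.0853 = $144.3

144 dollars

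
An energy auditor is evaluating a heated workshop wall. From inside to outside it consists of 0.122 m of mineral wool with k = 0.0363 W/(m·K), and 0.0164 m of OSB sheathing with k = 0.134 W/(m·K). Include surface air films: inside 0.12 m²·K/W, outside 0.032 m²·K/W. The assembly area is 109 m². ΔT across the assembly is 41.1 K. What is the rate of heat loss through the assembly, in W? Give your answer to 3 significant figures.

1230 W

0.122/0.0363 = 3.361
0.0164/0.134 = 0.1224
R_total = 0.12 + 3.361 + 0.1224 + 0.032 = 3.635 m²·K/W
Q = A·ΔT/R = 109 × 41.1 / 3.635 = 1232 W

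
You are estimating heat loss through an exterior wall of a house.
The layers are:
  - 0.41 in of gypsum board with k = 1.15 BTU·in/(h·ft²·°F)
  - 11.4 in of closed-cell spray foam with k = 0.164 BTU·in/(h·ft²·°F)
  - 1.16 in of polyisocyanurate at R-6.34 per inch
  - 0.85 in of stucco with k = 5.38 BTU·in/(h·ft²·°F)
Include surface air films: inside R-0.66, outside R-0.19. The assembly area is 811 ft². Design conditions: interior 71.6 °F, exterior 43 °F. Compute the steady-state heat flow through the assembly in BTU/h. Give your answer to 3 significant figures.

296 BTU/h

0.41/1.15 = 0.3565
11.4/0.164 = 69.51
1.16 × 6.34 = 7.354
0.85/5.38 = 0.158
R_total = 0.66 + 0.3565 + 69.51 + 7.354 + 0.158 + 0.19 = 78.23 ft²·°F·h/BTU
Q = A·ΔT/R = 811 × (71.6 − 43) / 78.23 = 296.5 BTU/h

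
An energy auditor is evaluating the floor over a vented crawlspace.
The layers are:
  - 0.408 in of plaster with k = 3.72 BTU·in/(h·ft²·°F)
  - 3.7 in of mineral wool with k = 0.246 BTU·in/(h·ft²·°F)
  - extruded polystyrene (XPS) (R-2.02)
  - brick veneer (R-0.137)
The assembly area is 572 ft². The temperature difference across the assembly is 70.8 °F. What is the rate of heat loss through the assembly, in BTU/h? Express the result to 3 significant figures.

2340 BTU/h

0.408/3.72 = 0.1097
3.7/0.246 = 15.04
R_total = 0.1097 + 15.04 + 2.02 + 0.137 = 17.31 ft²·°F·h/BTU
Q = A·ΔT/R = 572 × 70.8 / 17.31 = 2340 BTU/h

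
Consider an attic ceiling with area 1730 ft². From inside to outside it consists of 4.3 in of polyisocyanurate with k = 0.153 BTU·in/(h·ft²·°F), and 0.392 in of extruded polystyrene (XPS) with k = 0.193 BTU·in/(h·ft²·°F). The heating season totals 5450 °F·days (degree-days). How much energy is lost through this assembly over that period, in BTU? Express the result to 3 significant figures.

7510000 BTU

4.3/0.153 = 28.1
0.392/0.193 = 2.031
R_total = 28.1 + 2.031 = 30.14 ft²·°F·h/BTU
E = A × HDD × 24 / R = 1730 × 5450 × 24 / 30.14 = 7509000 BTU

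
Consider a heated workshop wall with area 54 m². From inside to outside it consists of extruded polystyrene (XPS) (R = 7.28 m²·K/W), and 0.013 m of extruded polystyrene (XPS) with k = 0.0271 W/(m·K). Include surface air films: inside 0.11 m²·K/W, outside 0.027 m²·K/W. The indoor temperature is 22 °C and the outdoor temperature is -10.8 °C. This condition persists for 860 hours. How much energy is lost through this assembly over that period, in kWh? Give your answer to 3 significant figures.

0.013/0.0271 = 0.4797
R_total = 0.11 + 7.28 + 0.4797 + 0.027 = 7.897 m²·K/W
Q = 54 × (22 − (-10.8)) / 7.897 = 224.3 W
E = 224.3 W × 860 h / 1000 = 192.9 kWh

193 kWh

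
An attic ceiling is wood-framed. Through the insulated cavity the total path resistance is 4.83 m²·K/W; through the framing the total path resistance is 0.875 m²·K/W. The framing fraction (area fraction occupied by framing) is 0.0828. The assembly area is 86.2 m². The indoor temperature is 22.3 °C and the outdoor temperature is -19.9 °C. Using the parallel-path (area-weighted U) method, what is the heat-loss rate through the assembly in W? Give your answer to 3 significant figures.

1030 W

U_eff = 0.9172/4.83 + 0.0828/0.875 = 0.1899 + 0.09463 = 0.2845
R_eff = 1/U_eff = 3.515 m²·K/W
Q = 86.2 × (22.3 − (-19.9)) / 3.515 = 1035 W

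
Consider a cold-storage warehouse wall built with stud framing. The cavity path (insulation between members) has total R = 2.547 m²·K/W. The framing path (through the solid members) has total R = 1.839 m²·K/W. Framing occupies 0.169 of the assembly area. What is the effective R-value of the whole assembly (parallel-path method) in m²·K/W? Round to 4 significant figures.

2.391 m²·K/W

U_eff = 0.831/2.547 + 0.169/1.839 = 0.32627 + 0.091898 = 0.41816
R_eff = 1/U_eff = 2.3914 m²·K/W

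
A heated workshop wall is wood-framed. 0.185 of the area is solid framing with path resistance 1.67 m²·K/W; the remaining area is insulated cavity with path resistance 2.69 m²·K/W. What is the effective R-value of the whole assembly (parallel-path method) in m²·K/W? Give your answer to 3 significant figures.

2.42 m²·K/W

U_eff = 0.815/2.69 + 0.185/1.67 = 0.303 + 0.1108 = 0.4138
R_eff = 1/U_eff = 2.417 m²·K/W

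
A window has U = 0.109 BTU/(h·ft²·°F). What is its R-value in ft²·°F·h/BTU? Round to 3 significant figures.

9.17 ft²·°F·h/BTU

R = 1/U = 1/0.109 = 9.174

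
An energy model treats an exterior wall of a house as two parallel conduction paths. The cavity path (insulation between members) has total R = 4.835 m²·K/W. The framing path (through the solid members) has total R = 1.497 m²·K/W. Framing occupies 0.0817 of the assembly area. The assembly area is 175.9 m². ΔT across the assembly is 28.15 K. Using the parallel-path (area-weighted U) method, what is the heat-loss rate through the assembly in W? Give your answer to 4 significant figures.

U_eff = 0.9183/4.835 + 0.0817/1.497 = 0.18993 + 0.054576 = 0.2445
R_eff = 1/U_eff = 4.0899 m²·K/W
Q = 175.9 × 28.15 / 4.0899 = 1210.7 W

1211 W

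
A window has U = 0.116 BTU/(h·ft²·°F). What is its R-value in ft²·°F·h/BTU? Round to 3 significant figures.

8.62 ft²·°F·h/BTU

R = 1/U = 1/0.116 = 8.621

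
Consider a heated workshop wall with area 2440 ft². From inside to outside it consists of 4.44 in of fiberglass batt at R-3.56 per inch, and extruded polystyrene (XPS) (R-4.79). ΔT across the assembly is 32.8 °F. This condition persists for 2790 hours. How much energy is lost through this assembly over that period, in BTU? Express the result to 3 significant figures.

10800000 BTU

4.44 × 3.56 = 15.81
R_total = 15.81 + 4.79 = 20.6 ft²·°F·h/BTU
Q = 2440 × 32.8 / 20.6 = 3886 BTU/h
E = 3886 × 2790 = 10840000 BTU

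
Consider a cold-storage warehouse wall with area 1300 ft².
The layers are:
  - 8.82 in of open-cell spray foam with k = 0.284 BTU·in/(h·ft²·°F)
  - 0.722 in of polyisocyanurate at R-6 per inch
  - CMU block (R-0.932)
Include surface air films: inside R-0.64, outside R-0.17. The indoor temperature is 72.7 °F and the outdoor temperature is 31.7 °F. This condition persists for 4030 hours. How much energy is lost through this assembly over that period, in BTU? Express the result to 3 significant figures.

8.82/0.284 = 31.06
0.722 × 6 = 4.332
R_total = 0.64 + 31.06 + 4.332 + 0.932 + 0.17 = 37.13 ft²·°F·h/BTU
Q = 1300 × (72.7 − 31.7) / 37.13 = 1435 BTU/h
E = 1435 × 4030 = 5785000 BTU

5780000 BTU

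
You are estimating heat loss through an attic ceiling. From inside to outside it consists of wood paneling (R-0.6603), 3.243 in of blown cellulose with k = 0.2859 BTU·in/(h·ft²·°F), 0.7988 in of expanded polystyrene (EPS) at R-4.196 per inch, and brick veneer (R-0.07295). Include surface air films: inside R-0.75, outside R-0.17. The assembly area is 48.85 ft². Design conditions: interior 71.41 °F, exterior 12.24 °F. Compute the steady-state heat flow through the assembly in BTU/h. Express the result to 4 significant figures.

176.8 BTU/h

3.243/0.2859 = 11.343
0.7988 × 4.196 = 3.3518
R_total = 0.75 + 0.6603 + 11.343 + 3.3518 + 0.07295 + 0.17 = 16.348 ft²·°F·h/BTU
Q = A·ΔT/R = 48.85 × (71.41 − 12.24) / 16.348 = 176.81 BTU/h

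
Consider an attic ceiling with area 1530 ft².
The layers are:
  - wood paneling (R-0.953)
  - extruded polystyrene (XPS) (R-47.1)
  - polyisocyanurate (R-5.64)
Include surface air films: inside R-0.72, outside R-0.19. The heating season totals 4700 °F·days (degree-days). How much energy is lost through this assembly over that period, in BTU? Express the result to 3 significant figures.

R_total = 0.72 + 0.953 + 47.1 + 5.64 + 0.19 = 54.6 ft²·°F·h/BTU
E = A × HDD × 24 / R = 1530 × 4700 × 24 / 54.6 = 3161000 BTU

3160000 BTU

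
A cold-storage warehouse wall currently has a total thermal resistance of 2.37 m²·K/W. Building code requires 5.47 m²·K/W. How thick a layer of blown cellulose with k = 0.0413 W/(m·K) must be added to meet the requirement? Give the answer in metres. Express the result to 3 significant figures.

ΔR = 5.47 − 2.37 = 3.1 m²·K/W
L = ΔR × k = 3.1 × 0.0413 = 0.128 m

0.128 m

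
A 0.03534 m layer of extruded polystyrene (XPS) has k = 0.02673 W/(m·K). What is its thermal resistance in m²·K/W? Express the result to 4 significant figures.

1.322 m²·K/W

R = L/k = 0.03534/0.02673 = 1.3221 m²·K/W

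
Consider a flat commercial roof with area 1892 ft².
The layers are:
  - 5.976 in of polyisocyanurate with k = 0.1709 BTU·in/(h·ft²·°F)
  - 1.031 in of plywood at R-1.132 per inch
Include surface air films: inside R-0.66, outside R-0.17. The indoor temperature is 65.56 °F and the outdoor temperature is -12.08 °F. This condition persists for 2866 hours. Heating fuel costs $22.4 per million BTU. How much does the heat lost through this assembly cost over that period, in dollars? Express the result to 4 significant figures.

255.1 dollars

5.976/0.1709 = 34.968
1.031 × 1.132 = 1.1671
R_total = 0.66 + 34.968 + 1.1671 + 0.17 = 36.965 ft²·°F·h/BTU
Q = 1892 × (65.56 − (-12.08)) / 36.965 = 3973.9 BTU/h
E = 3973.9 × 2866 = 11389000 BTU
Cost = 11389000/10⁶ × 22.4 = $255.12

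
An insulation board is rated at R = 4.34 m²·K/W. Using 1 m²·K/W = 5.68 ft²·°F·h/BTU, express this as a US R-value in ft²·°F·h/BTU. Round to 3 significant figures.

R_US = 4.34 × 5.68 = 24.65

24.7 ft²·°F·h/BTU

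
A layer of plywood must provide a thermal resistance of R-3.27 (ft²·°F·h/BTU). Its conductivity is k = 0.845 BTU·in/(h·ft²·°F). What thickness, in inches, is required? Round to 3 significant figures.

L = R × k = 3.27 × 0.845 = 2.763 in

2.76 in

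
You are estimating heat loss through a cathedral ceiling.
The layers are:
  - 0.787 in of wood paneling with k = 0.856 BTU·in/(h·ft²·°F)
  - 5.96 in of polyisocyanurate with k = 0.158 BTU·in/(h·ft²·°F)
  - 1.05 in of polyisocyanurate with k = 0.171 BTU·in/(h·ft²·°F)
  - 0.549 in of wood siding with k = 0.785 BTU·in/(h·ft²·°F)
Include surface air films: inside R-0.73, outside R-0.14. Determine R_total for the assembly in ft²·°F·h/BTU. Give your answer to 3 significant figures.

0.787/0.856 = 0.9194
5.96/0.158 = 37.72
1.05/0.171 = 6.14
0.549/0.785 = 0.6994
R_total = 0.73 + 0.9194 + 37.72 + 6.14 + 0.6994 + 0.14 = 46.35 ft²·°F·h/BTU

46.4 ft²·°F·h/BTU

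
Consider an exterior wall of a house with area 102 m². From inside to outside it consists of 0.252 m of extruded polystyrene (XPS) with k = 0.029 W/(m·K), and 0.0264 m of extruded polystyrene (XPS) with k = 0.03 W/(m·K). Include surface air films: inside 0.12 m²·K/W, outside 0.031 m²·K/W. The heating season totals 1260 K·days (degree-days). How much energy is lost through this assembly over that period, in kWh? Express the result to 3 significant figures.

0.252/0.029 = 8.69
0.0264/0.03 = 0.88
R_total = 0.12 + 8.69 + 0.88 + 0.031 = 9.721 m²·K/W
E = A × HDD × 24 / R / 1000 = 102 × 1260 × 24 / 9.721 / 1000 = 317.3 kWh

317 kWh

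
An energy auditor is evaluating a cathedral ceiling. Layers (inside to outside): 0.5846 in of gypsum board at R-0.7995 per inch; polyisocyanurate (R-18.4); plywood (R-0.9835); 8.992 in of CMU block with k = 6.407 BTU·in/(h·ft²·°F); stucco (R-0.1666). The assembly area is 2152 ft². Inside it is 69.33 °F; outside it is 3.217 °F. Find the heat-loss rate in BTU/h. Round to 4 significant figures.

6642 BTU/h

0.5846 × 0.7995 = 0.46739
8.992/6.407 = 1.4035
R_total = 0.46739 + 18.4 + 0.9835 + 1.4035 + 0.1666 = 21.421 ft²·°F·h/BTU
Q = A·ΔT/R = 2152 × (69.33 − 3.217) / 21.421 = 6641.9 BTU/h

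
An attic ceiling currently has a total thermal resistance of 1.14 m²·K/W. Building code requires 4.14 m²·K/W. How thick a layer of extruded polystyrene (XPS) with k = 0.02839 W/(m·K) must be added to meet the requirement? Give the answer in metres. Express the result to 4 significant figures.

0.08517 m

ΔR = 4.14 − 1.14 = 3 m²·K/W
L = ΔR × k = 3 × 0.02839 = 0.08517 m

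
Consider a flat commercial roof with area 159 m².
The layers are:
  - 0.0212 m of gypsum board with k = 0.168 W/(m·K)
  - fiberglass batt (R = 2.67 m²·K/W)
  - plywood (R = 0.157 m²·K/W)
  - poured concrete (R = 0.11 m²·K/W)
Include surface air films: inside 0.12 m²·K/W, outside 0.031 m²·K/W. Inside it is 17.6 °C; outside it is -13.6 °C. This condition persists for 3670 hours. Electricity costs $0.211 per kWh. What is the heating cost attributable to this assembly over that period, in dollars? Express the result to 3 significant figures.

1200 dollars

0.0212/0.168 = 0.1262
R_total = 0.12 + 0.1262 + 2.67 + 0.157 + 0.11 + 0.031 = 3.214 m²·K/W
Q = 159 × (17.6 − (-13.6)) / 3.214 = 1543 W
E = 1543 W × 3670 h / 1000 = 5664 kWh
Cost = 5664 × 0.211 = $1195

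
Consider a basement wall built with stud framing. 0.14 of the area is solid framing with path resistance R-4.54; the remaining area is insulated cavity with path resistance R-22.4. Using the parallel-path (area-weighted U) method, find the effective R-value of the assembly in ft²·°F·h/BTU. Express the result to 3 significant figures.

14.4 ft²·°F·h/BTU

U_eff = 0.86/22.4 + 0.14/4.54 = 0.03839 + 0.03084 = 0.06923
R_eff = 1/U_eff = 14.44 ft²·°F·h/BTU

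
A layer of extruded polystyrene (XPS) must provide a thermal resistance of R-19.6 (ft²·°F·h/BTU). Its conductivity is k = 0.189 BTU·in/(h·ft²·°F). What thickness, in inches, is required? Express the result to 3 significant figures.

3.70 in

L = R × k = 19.6 × 0.189 = 3.704 in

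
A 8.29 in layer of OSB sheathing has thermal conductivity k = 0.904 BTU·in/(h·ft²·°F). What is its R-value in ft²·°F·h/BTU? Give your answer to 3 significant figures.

9.17 ft²·°F·h/BTU

R = L/k = 8.29/0.904 = 9.17 ft²·°F·h/BTU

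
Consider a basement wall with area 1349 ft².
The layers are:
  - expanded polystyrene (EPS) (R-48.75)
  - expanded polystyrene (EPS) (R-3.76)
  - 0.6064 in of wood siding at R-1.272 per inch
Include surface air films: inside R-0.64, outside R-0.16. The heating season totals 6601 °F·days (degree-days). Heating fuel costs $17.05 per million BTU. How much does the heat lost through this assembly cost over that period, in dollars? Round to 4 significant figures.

67.38 dollars

0.6064 × 1.272 = 0.77134
R_total = 0.64 + 48.75 + 3.76 + 0.77134 + 0.16 = 54.081 ft²·°F·h/BTU
E = A × HDD × 24 / R = 1349 × 6601 × 24 / 54.081 = 3951700 BTU
Cost = 3951700/10⁶ × 17.05 = $67.377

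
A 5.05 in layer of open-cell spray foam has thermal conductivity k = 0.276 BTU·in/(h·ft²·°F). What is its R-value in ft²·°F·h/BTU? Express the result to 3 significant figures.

18.3 ft²·°F·h/BTU

R = L/k = 5.05/0.276 = 18.3 ft²·°F·h/BTU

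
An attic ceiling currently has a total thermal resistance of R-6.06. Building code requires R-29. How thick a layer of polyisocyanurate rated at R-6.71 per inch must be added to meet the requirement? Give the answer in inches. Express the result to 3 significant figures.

3.42 in

ΔR = 29 − 6.06 = 22.94 ft²·°F·h/BTU
L = ΔR / (R/in) = 22.94/6.71 = 3.419 in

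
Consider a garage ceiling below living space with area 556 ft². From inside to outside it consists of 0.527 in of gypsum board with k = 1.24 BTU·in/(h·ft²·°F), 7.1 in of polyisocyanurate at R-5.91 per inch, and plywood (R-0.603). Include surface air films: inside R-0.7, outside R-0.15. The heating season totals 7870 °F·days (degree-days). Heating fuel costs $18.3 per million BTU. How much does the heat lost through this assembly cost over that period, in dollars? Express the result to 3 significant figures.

43.8 dollars

0.527/1.24 = 0.425
7.1 × 5.91 = 41.96
R_total = 0.7 + 0.425 + 41.96 + 0.603 + 0.15 = 43.84 ft²·°F·h/BTU
E = A × HDD × 24 / R = 556 × 7870 × 24 / 43.84 = 2396000 BTU
Cost = 2396000/10⁶ × 18.3 = $43.84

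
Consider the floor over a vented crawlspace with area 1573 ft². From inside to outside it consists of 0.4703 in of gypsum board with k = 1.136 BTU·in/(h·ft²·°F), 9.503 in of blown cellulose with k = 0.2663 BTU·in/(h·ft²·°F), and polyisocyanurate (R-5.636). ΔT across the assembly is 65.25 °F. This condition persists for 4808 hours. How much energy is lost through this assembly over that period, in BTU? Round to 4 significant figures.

11820000 BTU

0.4703/1.136 = 0.414
9.503/0.2663 = 35.685
R_total = 0.414 + 35.685 + 5.636 = 41.735 ft²·°F·h/BTU
Q = 1573 × 65.25 / 41.735 = 2459.3 BTU/h
E = 2459.3 × 4808 = 11824000 BTU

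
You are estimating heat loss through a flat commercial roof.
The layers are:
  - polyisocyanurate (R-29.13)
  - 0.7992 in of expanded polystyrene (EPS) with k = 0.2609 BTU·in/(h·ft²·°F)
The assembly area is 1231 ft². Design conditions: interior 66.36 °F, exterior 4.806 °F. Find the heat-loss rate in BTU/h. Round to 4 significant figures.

2354 BTU/h

0.7992/0.2609 = 3.0632
R_total = 29.13 + 3.0632 = 32.193 ft²·°F·h/BTU
Q = A·ΔT/R = 1231 × (66.36 − 4.806) / 32.193 = 2353.7 BTU/h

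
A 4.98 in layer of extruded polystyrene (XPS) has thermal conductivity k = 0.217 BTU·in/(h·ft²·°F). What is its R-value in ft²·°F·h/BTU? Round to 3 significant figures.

R = L/k = 4.98/0.217 = 22.95 ft²·°F·h/BTU

22.9 ft²·°F·h/BTU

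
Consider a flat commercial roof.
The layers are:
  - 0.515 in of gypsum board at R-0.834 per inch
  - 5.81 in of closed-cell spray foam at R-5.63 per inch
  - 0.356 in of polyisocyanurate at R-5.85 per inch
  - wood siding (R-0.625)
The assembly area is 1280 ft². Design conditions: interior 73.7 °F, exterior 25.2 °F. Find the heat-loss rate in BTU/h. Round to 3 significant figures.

0.515 × 0.834 = 0.4295
5.81 × 5.63 = 32.71
0.356 × 5.85 = 2.083
R_total = 0.4295 + 32.71 + 2.083 + 0.625 = 35.85 ft²·°F·h/BTU
Q = A·ΔT/R = 1280 × (73.7 − 25.2) / 35.85 = 1732 BTU/h

1730 BTU/h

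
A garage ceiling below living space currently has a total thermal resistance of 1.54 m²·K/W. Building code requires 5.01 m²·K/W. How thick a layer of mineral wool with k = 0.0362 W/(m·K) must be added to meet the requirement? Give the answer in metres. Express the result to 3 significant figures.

ΔR = 5.01 − 1.54 = 3.47 m²·K/W
L = ΔR × k = 3.47 × 0.0362 = 0.1256 m

0.126 m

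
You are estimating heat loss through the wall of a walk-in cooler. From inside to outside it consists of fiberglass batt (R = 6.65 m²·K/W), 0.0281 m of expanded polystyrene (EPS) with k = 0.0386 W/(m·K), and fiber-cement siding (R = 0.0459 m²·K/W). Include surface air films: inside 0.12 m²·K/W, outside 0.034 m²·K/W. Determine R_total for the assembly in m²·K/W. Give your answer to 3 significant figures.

7.58 m²·K/W

0.0281/0.0386 = 0.728
R_total = 0.12 + 6.65 + 0.728 + 0.0459 + 0.034 = 7.578 m²·K/W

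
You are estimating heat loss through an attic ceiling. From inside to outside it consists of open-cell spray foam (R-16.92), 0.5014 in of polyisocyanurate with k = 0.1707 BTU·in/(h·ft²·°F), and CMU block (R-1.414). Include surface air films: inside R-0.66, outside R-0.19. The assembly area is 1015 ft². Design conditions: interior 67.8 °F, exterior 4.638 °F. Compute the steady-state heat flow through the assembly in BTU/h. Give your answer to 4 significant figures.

2898 BTU/h

0.5014/0.1707 = 2.9373
R_total = 0.66 + 16.92 + 2.9373 + 1.414 + 0.19 = 22.121 ft²·°F·h/BTU
Q = A·ΔT/R = 1015 × (67.8 − 4.638) / 22.121 = 2898.1 BTU/h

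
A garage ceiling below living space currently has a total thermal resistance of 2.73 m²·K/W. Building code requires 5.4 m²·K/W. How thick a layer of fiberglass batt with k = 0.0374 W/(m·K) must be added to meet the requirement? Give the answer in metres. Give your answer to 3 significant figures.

ΔR = 5.4 − 2.73 = 2.67 m²·K/W
L = ΔR × k = 2.67 × 0.0374 = 0.09986 m

0.0999 m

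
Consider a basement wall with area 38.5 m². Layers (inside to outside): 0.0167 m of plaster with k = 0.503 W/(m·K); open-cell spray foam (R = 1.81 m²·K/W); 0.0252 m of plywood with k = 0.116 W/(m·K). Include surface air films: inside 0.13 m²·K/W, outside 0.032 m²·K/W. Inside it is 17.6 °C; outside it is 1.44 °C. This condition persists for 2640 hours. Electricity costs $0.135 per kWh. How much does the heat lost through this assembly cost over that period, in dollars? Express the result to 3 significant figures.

99.8 dollars

0.0167/0.503 = 0.0332
0.0252/0.116 = 0.2172
R_total = 0.13 + 0.0332 + 1.81 + 0.2172 + 0.032 = 2.222 m²·K/W
Q = 38.5 × (17.6 − 1.44) / 2.222 = 279.9 W
E = 279.9 W × 2640 h / 1000 = 739.1 kWh
Cost = 739.1 × 0.135 = $99.77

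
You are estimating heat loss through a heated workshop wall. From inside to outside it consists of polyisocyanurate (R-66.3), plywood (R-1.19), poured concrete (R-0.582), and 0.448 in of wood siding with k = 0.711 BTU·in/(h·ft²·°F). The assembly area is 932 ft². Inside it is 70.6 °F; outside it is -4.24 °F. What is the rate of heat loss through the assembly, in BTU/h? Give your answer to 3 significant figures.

1020 BTU/h

0.448/0.711 = 0.6301
R_total = 66.3 + 1.19 + 0.582 + 0.6301 = 68.7 ft²·°F·h/BTU
Q = A·ΔT/R = 932 × (70.6 − (-4.24)) / 68.7 = 1015 BTU/h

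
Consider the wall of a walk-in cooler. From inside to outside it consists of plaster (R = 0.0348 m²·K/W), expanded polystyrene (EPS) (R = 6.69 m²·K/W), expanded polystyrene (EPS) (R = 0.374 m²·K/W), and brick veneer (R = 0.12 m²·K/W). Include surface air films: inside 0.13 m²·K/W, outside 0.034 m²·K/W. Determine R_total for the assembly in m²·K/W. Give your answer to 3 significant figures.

7.38 m²·K/W

R_total = 0.13 + 0.0348 + 6.69 + 0.374 + 0.12 + 0.034 = 7.383 m²·K/W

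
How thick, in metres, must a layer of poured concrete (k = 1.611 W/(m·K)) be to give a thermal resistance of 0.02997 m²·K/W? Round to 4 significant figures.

0.04828 m

L = R·k = 0.02997 × 1.611 = 0.048282 m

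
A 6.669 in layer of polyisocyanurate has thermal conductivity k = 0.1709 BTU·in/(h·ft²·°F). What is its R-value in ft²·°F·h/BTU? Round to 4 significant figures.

R = L/k = 6.669/0.1709 = 39.023 ft²·°F·h/BTU

39.02 ft²·°F·h/BTU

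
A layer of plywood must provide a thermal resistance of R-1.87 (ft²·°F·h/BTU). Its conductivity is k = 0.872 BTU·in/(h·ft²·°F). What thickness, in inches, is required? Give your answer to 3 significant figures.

1.63 in

L = R × k = 1.87 × 0.872 = 1.631 in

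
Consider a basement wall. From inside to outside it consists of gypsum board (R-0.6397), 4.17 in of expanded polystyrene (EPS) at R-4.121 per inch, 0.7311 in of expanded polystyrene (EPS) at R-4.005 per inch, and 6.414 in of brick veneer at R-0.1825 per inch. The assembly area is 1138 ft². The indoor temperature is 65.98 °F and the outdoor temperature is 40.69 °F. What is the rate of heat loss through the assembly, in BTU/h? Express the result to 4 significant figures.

4.17 × 4.121 = 17.185
0.7311 × 4.005 = 2.9281
6.414 × 0.1825 = 1.1706
R_total = 0.6397 + 17.185 + 2.9281 + 1.1706 = 21.923 ft²·°F·h/BTU
Q = A·ΔT/R = 1138 × (65.98 − 40.69) / 21.923 = 1312.8 BTU/h

1313 BTU/h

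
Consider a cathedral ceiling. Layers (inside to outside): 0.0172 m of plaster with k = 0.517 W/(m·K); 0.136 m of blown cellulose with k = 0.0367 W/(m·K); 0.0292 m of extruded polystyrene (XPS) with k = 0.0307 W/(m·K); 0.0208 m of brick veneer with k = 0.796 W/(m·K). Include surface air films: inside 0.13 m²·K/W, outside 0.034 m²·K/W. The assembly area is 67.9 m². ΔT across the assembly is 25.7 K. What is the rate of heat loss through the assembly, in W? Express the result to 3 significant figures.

0.0172/0.517 = 0.03327
0.136/0.0367 = 3.706
0.0292/0.0307 = 0.9511
0.0208/0.796 = 0.02613
R_total = 0.13 + 0.03327 + 3.706 + 0.9511 + 0.02613 + 0.034 = 4.88 m²·K/W
Q = A·ΔT/R = 67.9 × 25.7 / 4.88 = 357.6 W

358 W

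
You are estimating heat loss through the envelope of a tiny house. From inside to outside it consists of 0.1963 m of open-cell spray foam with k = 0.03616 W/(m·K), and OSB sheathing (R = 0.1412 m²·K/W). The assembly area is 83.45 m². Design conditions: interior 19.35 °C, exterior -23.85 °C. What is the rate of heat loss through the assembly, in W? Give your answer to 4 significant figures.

0.1963/0.03616 = 5.4287
R_total = 5.4287 + 0.1412 = 5.5699 m²·K/W
Q = A·ΔT/R = 83.45 × (19.35 − (-23.85)) / 5.5699 = 647.24 W

647.2 W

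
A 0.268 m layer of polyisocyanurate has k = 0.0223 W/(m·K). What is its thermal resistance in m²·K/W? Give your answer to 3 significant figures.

R = L/k = 0.268/0.0223 = 12.02 m²·K/W

12.0 m²·K/W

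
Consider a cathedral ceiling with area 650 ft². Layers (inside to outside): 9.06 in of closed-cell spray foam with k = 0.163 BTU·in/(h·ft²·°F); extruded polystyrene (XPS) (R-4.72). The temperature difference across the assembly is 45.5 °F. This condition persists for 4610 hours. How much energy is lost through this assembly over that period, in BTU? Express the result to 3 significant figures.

9.06/0.163 = 55.58
R_total = 55.58 + 4.72 = 60.3 ft²·°F·h/BTU
Q = 650 × 45.5 / 60.3 = 490.4 BTU/h
E = 490.4 × 4610 = 2261000 BTU

2260000 BTU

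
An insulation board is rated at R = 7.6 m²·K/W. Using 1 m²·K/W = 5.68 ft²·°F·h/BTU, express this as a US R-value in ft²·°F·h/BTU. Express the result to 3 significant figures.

43.2 ft²·°F·h/BTU

R_US = 7.6 × 5.68 = 43.17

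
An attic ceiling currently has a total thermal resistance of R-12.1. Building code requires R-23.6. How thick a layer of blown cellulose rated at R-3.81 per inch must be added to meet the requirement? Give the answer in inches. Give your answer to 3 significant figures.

3.02 in

ΔR = 23.6 − 12.1 = 11.5 ft²·°F·h/BTU
L = ΔR / (R/in) = 11.5/3.81 = 3.018 in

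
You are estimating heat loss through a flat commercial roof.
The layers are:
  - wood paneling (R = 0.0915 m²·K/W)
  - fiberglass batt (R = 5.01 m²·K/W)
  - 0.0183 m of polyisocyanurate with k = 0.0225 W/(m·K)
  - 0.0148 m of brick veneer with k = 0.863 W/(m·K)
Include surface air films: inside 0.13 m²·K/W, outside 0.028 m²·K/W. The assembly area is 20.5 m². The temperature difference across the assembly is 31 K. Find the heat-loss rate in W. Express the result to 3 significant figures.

0.0183/0.0225 = 0.8133
0.0148/0.863 = 0.01715
R_total = 0.13 + 0.0915 + 5.01 + 0.8133 + 0.01715 + 0.028 = 6.09 m²·K/W
Q = A·ΔT/R = 20.5 × 31 / 6.09 = 104.4 W

104 W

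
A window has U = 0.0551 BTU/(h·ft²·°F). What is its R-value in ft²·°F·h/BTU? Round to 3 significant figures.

R = 1/U = 1/0.0551 = 18.15

18.1 ft²·°F·h/BTU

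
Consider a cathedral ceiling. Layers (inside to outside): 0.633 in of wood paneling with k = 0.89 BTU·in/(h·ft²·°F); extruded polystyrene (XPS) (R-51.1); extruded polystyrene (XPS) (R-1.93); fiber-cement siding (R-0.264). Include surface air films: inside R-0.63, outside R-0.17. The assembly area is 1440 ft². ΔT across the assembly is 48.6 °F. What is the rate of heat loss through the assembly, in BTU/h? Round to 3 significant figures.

1280 BTU/h

0.633/0.89 = 0.7112
R_total = 0.63 + 0.7112 + 51.1 + 1.93 + 0.264 + 0.17 = 54.81 ft²·°F·h/BTU
Q = A·ΔT/R = 1440 × 48.6 / 54.81 = 1277 BTU/h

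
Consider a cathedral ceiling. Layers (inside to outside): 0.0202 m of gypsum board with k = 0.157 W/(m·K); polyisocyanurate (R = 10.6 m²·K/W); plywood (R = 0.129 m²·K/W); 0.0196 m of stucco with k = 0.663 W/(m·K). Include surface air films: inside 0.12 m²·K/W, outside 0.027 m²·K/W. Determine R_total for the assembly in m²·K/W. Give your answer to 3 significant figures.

11.0 m²·K/W

0.0202/0.157 = 0.1287
0.0196/0.663 = 0.02956
R_total = 0.12 + 0.1287 + 10.6 + 0.129 + 0.02956 + 0.027 = 11.03 m²·K/W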